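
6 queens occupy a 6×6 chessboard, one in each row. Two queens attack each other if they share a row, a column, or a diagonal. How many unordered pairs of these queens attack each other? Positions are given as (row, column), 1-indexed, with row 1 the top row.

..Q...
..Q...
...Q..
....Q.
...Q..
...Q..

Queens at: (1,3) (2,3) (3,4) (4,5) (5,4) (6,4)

8

Same column: (1,3)–(2,3) (column 3); (3,4)–(5,4) (column 4); (3,4)–(6,4) (column 4); (5,4)–(6,4) (column 4).
Same diagonal: (2,3)–(3,4) (|2−3| = |3−4| = 1); (2,3)–(4,5) (|2−4| = |3−5| = 2); (3,4)–(4,5) (|3−4| = |4−5| = 1); (4,5)–(5,4) (|4−5| = |5−4| = 1).
Total attacking pairs: 8.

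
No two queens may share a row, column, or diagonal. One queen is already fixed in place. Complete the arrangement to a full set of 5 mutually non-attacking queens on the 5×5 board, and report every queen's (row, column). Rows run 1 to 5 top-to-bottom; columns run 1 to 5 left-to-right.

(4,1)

Row 1: attacked by (4,1)→{1,4}. Safe: 2, 3, 5. Place at column 2.
Row 2: attacked by (1,2)→{1,2,3}; (4,1)→{1,3}. Safe: 4, 5. Place at column 5.
Row 3: attacked by (1,2)→{2,4}; (2,5)→{4,5}; (4,1)→{1,2}. Safe: 3. Place at column 3.
Row 5: attacked by (1,2)→{2}; (2,5)→{2,5}; (3,3)→{1,3,5}; (4,1)→{1,2}. Safe: 4. Place at column 4.
Columns [2, 5, 3, 1, 4], r−c [-1, -3, 0, 3, 1], r+c [3, 7, 6, 5, 9] are all distinct, so no two queens attack.

(1,2) (2,5) (3,3) (4,1) (5,4)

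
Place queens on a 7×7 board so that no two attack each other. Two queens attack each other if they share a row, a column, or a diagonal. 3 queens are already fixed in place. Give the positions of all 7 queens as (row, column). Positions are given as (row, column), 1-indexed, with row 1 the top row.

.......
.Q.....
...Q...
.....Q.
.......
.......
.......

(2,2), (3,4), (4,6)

(1,7) (2,2) (3,4) (4,6) (5,1) (6,3) (7,5)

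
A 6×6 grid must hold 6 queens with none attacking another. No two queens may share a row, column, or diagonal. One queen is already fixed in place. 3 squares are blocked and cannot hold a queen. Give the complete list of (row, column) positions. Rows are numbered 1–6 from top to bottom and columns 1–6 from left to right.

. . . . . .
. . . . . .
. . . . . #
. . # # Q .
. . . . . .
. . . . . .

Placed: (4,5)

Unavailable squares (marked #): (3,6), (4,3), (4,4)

(1,3) (2,6) (3,2) (4,5) (5,1) (6,4)

Row 1: attacked by (4,5)→{2,5}. Safe: 1, 3, 4, 6. Place at column 3.
Row 2: attacked by (1,3)→{2,3,4}; (4,5)→{3,5}. Safe: 1, 6. Place at column 6.
Row 3: attacked by (1,3)→{1,3,5}; (2,6)→{5,6}; (4,5)→{4,5,6}. Blocked: 6. Safe: 2. Place at column 2.
Row 5: attacked by (1,3)→{3}; (2,6)→{3,6}; (3,2)→{2,4}; (4,5)→{4,5,6}. Safe: 1. Place at column 1.
Row 6: attacked by (1,3)→{3}; (2,6)→{2,6}; (3,2)→{2,5}; (4,5)→{3,5}; (5,1)→{1,2}. Safe: 4. Place at column 4.
Columns [3, 6, 2, 5, 1, 4], r−c [-2, -4, 1, -1, 4, 2], r+c [4, 8, 5, 9, 6, 10] are all distinct, so no two queens attack.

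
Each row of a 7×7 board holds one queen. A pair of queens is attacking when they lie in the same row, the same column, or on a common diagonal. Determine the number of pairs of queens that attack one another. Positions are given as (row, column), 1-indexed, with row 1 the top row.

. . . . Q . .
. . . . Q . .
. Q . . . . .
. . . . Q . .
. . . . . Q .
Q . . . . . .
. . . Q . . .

Same column: (1,5)–(2,5) (column 5); (1,5)–(4,5) (column 5); (2,5)–(4,5) (column 5).
Same diagonal: (2,5)–(6,1) (|2−6| = |5−1| = 4); (4,5)–(5,6) (|4−5| = |5−6| = 1); (5,6)–(7,4) (|5−7| = |6−4| = 2).
Total attacking pairs: 6.

6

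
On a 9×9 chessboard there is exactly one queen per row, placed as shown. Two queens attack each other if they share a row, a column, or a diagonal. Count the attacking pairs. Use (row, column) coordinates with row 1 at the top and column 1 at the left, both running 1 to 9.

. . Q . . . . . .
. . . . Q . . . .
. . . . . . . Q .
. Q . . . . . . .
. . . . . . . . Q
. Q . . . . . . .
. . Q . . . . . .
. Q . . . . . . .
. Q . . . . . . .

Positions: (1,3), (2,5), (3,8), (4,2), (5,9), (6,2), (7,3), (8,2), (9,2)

10

Same column: (1,3)–(7,3) (column 3); (4,2)–(6,2) (column 2); (4,2)–(8,2) (column 2); (4,2)–(9,2) (column 2); (6,2)–(8,2) (column 2); (6,2)–(9,2) (column 2); (8,2)–(9,2) (column 2).
Same diagonal: (3,8)–(9,2) (|3−9| = |8−2| = 6); (6,2)–(7,3) (|6−7| = |2−3| = 1); (7,3)–(8,2) (|7−8| = |3−2| = 1).
Total attacking pairs: 10.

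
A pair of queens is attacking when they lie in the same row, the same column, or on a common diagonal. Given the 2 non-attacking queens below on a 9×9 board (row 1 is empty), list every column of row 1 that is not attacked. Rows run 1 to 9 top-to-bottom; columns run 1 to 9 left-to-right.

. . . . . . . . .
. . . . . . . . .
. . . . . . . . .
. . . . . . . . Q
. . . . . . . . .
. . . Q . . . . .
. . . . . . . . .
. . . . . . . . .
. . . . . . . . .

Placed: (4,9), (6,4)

columns 1, 2, 3, 5, 7, 8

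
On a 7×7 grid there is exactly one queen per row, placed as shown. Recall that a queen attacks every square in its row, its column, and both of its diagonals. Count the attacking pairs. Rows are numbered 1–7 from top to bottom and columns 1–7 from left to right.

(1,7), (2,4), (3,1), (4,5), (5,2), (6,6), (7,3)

All columns are distinct and no two queens satisfy |Δrow| = |Δcol|, so no pair attacks.

0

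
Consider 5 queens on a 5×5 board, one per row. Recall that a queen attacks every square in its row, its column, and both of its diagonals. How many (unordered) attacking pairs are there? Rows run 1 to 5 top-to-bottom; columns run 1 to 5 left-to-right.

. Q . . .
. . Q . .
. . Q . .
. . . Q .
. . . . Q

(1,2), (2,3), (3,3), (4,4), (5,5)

5

Same column: (2,3)–(3,3) (column 3).
Same diagonal: (1,2)–(2,3) (|1−2| = |2−3| = 1); (3,3)–(4,4) (|3−4| = |3−4| = 1); (3,3)–(5,5) (|3−5| = |3−5| = 2); (4,4)–(5,5) (|4−5| = |4−5| = 1).
Total attacking pairs: 5.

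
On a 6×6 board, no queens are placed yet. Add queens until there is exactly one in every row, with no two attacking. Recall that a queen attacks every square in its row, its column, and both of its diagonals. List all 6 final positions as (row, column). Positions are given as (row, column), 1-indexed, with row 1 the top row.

Row 1: Safe: 1, 2, 3, 4, 5, 6. Place at column 2.
Row 2: attacked by (1,2)→{1,2,3}. Safe: 4, 5, 6. Place at column 4.
Row 3: attacked by (1,2)→{2,4}; (2,4)→{3,4,5}. Safe: 1, 6. Place at column 6.
Row 4: attacked by (1,2)→{2,5}; (2,4)→{2,4,6}; (3,6)→{5,6}. Safe: 1, 3. Place at column 1.
Row 5: attacked by (1,2)→{2,6}; (2,4)→{1,4}; (3,6)→{4,6}; (4,1)→{1,2}. Safe: 3, 5. Place at column 3.
Row 6: attacked by (1,2)→{2}; (2,4)→{4}; (3,6)→{3,6}; (4,1)→{1,3}; (5,3)→{2,3,4}. Safe: 5. Place at column 5.
Columns [2, 4, 6, 1, 3, 5], r−c [-1, -2, -3, 3, 2, 1], r+c [3, 6, 9, 5, 8, 11] are all distinct, so no two queens attack.

(1,2) (2,4) (3,6) (4,1) (5,3) (6,5)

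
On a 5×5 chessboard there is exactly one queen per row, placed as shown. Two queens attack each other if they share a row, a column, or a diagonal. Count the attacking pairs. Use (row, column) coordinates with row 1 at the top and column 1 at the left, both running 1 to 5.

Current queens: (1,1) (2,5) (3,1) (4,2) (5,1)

Same column: (1,1)–(3,1) (column 1); (1,1)–(5,1) (column 1); (3,1)–(5,1) (column 1).
Same diagonal: (3,1)–(4,2) (|3−4| = |1−2| = 1); (4,2)–(5,1) (|4−5| = |2−1| = 1).
Total attacking pairs: 5.

5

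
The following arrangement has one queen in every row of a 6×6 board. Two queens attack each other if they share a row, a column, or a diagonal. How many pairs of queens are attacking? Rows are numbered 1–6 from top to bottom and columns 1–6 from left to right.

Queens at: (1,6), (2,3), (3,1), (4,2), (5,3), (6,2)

6

Same column: (2,3)–(5,3) (column 3); (4,2)–(6,2) (column 2).
Same diagonal: (3,1)–(4,2) (|3−4| = |1−2| = 1); (3,1)–(5,3) (|3−5| = |1−3| = 2); (4,2)–(5,3) (|4−5| = |2−3| = 1); (5,3)–(6,2) (|5−6| = |3−2| = 1).
Total attacking pairs: 6.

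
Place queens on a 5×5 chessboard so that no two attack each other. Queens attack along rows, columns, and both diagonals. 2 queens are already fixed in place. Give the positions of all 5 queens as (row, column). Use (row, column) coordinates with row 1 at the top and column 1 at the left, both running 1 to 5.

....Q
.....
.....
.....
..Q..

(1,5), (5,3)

Row 2: attacked by (1,5)→{4,5}; (5,3)→{3}. Safe: 1, 2. Place at column 2.
Row 3: attacked by (1,5)→{3,5}; (2,2)→{1,2,3}; (5,3)→{1,3,5}. Safe: 4. Place at column 4.
Row 4: attacked by (1,5)→{2,5}; (2,2)→{2,4}; (3,4)→{3,4,5}; (5,3)→{2,3,4}. Safe: 1. Place at column 1.
Columns [5, 2, 4, 1, 3], r−c [-4, 0, -1, 3, 2], r+c [6, 4, 7, 5, 8] are all distinct, so no two queens attack.

(1,5) (2,2) (3,4) (4,1) (5,3)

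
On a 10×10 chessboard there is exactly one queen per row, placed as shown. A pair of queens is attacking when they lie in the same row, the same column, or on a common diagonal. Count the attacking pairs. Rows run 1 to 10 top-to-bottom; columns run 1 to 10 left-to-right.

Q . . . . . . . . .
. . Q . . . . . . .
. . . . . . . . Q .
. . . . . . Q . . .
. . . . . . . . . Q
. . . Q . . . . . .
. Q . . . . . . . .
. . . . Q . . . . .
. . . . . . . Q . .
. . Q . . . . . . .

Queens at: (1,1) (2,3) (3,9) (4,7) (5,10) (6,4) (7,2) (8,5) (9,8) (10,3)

2

Same column: (2,3)–(10,3) (column 3).
Same diagonal: (8,5)–(10,3) (|8−10| = |5−3| = 2).
Total attacking pairs: 2.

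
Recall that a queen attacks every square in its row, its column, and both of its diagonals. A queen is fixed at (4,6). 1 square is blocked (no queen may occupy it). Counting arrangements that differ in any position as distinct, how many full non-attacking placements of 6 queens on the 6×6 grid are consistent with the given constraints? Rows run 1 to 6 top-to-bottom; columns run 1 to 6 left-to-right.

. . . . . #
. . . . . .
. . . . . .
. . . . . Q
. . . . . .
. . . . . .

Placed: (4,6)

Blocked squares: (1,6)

1

Branch on row 1: col 1 → 0; col 2 → 0; col 4 → 0; col 5 → 1.
Sum: 0 + 0 + 0 + 1 = 1.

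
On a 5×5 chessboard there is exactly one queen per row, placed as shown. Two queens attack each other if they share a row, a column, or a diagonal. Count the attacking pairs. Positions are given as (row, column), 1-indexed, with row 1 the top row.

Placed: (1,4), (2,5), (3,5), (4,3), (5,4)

5

Same column: (1,4)–(5,4) (column 4); (2,5)–(3,5) (column 5).
Same diagonal: (1,4)–(2,5) (|1−2| = |4−5| = 1); (2,5)–(4,3) (|2−4| = |5−3| = 2); (4,3)–(5,4) (|4−5| = |3−4| = 1).
Total attacking pairs: 5.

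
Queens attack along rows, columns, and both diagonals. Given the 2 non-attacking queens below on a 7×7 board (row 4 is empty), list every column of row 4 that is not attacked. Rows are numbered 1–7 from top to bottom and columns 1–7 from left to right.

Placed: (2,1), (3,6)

columns 2, 4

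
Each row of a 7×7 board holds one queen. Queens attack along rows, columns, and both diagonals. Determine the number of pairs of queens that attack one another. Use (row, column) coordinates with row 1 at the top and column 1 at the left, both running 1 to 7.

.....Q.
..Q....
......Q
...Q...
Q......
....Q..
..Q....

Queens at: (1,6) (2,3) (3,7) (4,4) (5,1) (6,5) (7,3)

Same column: (2,3)–(7,3) (column 3).
Same diagonal: (3,7)–(7,3) (|3−7| = |7−3| = 4); (5,1)–(7,3) (|5−7| = |1−3| = 2).
Total attacking pairs: 3.

3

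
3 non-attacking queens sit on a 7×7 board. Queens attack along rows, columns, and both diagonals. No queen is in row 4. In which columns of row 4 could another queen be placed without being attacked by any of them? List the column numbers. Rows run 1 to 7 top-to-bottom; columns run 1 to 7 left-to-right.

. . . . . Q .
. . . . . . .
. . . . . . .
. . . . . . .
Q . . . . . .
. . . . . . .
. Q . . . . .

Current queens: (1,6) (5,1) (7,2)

columns 4, 7

(1,6) attacks row 4 at column 6 and diagonals 3.
(5,1) attacks row 4 at column 1 and diagonals 2.
(7,2) attacks row 4 at column 2 and diagonals 5.
Attacked columns: {1, 2, 3, 5, 6}. Safe: {4, 7}.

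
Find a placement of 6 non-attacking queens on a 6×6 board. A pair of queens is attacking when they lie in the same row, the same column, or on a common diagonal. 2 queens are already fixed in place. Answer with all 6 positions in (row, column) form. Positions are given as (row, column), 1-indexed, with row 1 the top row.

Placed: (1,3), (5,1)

Row 2: attacked by (1,3)→{2,3,4}; (5,1)→{1,4}. Safe: 5, 6. Place at column 6.
Row 3: attacked by (1,3)→{1,3,5}; (2,6)→{5,6}; (5,1)→{1,3}. Safe: 2, 4. Place at column 2.
Row 4: attacked by (1,3)→{3,6}; (2,6)→{4,6}; (3,2)→{1,2,3}; (5,1)→{1,2}. Safe: 5. Place at column 5.
Row 6: attacked by (1,3)→{3}; (2,6)→{2,6}; (3,2)→{2,5}; (4,5)→{3,5}; (5,1)→{1,2}. Safe: 4. Place at column 4.
Columns [3, 6, 2, 5, 1, 4], r−c [-2, -4, 1, -1, 4, 2], r+c [4, 8, 5, 9, 6, 10] are all distinct, so no two queens attack.

(1,3) (2,6) (3,2) (4,5) (5,1) (6,4)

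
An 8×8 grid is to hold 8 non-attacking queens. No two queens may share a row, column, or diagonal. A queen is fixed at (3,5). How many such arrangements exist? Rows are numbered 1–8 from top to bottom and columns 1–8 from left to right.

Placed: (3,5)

12

Branch on row 1: col 1 → 1; col 2 → 1; col 4 → 6; col 6 → 3; col 8 → 1.
Sum: 1 + 1 + 6 + 3 + 1 = 12.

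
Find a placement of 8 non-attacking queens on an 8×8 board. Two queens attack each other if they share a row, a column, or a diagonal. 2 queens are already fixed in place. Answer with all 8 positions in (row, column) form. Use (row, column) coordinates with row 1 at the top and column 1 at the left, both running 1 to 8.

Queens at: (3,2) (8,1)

Row 1: attacked by (3,2)→{2,4}; (8,1)→{1,8}. Safe: 3, 5, 6, 7. Place at column 3.
Row 2: attacked by (1,3)→{2,3,4}; (3,2)→{1,2,3}; (8,1)→{1,7}. Safe: 5, 6, 8. Place at column 5.
Row 4: attacked by (1,3)→{3,6}; (2,5)→{3,5,7}; (3,2)→{1,2,3}; (8,1)→{1,5}. Safe: 4, 8. Place at column 8.
Row 5: attacked by (1,3)→{3,7}; (2,5)→{2,5,8}; (3,2)→{2,4}; (4,8)→{7,8}; (8,1)→{1,4}. Safe: 6. Place at column 6.
Row 6: attacked by (1,3)→{3,8}; (2,5)→{1,5}; (3,2)→{2,5}; (4,8)→{6,8}; (5,6)→{5,6,7}; (8,1)→{1,3}. Safe: 4. Place at column 4.
Row 7: attacked by (1,3)→{3}; (2,5)→{5}; (3,2)→{2,6}; (4,8)→{5,8}; (5,6)→{4,6,8}; (6,4)→{3,4,5}; (8,1)→{1,2}. Safe: 7. Place at column 7.
Columns [3, 5, 2, 8, 6, 4, 7, 1], r−c [-2, -3, 1, -4, -1, 2, 0, 7], r+c [4, 7, 5, 12, 11, 10, 14, 9] are all distinct, so no two queens attack.

(1,3) (2,5) (3,2) (4,8) (5,6) (6,4) (7,7) (8,1)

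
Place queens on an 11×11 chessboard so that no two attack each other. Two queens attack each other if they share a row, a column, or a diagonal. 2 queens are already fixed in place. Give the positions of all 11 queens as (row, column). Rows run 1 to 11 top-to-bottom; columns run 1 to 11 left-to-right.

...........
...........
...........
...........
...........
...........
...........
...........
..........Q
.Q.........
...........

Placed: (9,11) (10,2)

(1,5) (2,8) (3,1) (4,4) (5,10) (6,3) (7,6) (8,9) (9,11) (10,2) (11,7)

Row 1: attacked by (9,11)→{3,11}; (10,2)→{2,11}. Safe: 1, 4, 5, 6, 7, 8, 9, 10. Place at column 5.
Row 2: attacked by (1,5)→{4,5,6}; (9,11)→{4,11}; (10,2)→{2,10}. Safe: 1, 3, 7, 8, 9. Place at column 8.
Row 3: attacked by (1,5)→{3,5,7}; (2,8)→{7,8,9}; (9,11)→{5,11}; (10,2)→{2,9}. Safe: 1, 4, 6, 10. Place at column 1.
Row 4: attacked by (1,5)→{2,5,8}; (2,8)→{6,8,10}; (3,1)→{1,2}; (9,11)→{6,11}; (10,2)→{2,8}. Safe: 3, 4, 7, 9. Place at column 4.
Row 5: attacked by (1,5)→{1,5,9}; (2,8)→{5,8,11}; (3,1)→{1,3}; (4,4)→{3,4,5}; (9,11)→{7,11}; (10,2)→{2,7}. Safe: 6, 10. Place at column 10.
Row 6: attacked by (1,5)→{5,10}; (2,8)→{4,8}; (3,1)→{1,4}; (4,4)→{2,4,6}; (5,10)→{9,10,11}; (9,11)→{8,11}; (10,2)→{2,6}. Safe: 3, 7. Place at column 3.
Row 7: attacked by (1,5)→{5,11}; (2,8)→{3,8}; (3,1)→{1,5}; (4,4)→{1,4,7}; (5,10)→{8,10}; (6,3)→{2,3,4}; (9,11)→{9,11}; (10,2)→{2,5}. Safe: 6. Place at column 6.
Row 8: attacked by (1,5)→{5}; (2,8)→{2,8}; (3,1)→{1,6}; (4,4)→{4,8}; (5,10)→{7,10}; (6,3)→{1,3,5}; (7,6)→{5,6,7}; (9,11)→{10,11}; (10,2)→{2,4}. Safe: 9. Place at column 9.
Row 11: attacked by (1,5)→{5}; (2,8)→{8}; (3,1)→{1,9}; (4,4)→{4,11}; (5,10)→{4,10}; (6,3)→{3,8}; (7,6)→{2,6,10}; (8,9)→{6,9}; (9,11)→{9,11}; (10,2)→{1,2,3}. Safe: 7. Place at column 7.
Columns [5, 8, 1, 4, 10, 3, 6, 9, 11, 2, 7], r−c [-4, -6, 2, 0, -5, 3, 1, -1, -2, 8, 4], r+c [6, 10, 4, 8, 15, 9, 13, 17, 20, 12, 18] are all distinct, so no two queens attack.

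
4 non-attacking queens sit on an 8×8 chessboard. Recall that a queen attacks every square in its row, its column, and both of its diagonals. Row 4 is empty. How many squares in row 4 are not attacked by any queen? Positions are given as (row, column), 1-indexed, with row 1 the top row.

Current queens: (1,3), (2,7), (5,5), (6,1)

2

(1,3) attacks row 4 at column 3 and diagonals 6.
(2,7) attacks row 4 at column 7 and diagonals 5.
(5,5) attacks row 4 at column 5 and diagonals 4, 6.
(6,1) attacks row 4 at column 1 and diagonals 3.
Attacked columns: {1, 3, 4, 5, 6, 7}. Safe: {2, 8}.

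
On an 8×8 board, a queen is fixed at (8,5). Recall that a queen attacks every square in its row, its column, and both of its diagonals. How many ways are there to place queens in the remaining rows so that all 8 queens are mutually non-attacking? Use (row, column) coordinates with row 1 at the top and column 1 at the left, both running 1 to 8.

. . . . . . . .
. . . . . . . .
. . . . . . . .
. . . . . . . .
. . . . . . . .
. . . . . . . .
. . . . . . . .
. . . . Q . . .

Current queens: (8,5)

18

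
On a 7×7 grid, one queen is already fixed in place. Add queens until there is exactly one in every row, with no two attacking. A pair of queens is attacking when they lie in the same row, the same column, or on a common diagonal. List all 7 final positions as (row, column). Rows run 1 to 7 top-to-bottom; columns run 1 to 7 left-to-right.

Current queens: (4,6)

Row 1: attacked by (4,6)→{3,6}. Safe: 1, 2, 4, 5, 7. Place at column 5.
Row 2: attacked by (1,5)→{4,5,6}; (4,6)→{4,6}. Safe: 1, 2, 3, 7. Place at column 3.
Row 3: attacked by (1,5)→{3,5,7}; (2,3)→{2,3,4}; (4,6)→{5,6,7}. Safe: 1. Place at column 1.
Row 5: attacked by (1,5)→{1,5}; (2,3)→{3,6}; (3,1)→{1,3}; (4,6)→{5,6,7}. Safe: 2, 4. Place at column 4.
Row 6: attacked by (1,5)→{5}; (2,3)→{3,7}; (3,1)→{1,4}; (4,6)→{4,6}; (5,4)→{3,4,5}. Safe: 2. Place at column 2.
Row 7: attacked by (1,5)→{5}; (2,3)→{3}; (3,1)→{1,5}; (4,6)→{3,6}; (5,4)→{2,4,6}; (6,2)→{1,2,3}. Safe: 7. Place at column 7.
Columns [5, 3, 1, 6, 4, 2, 7], r−c [-4, -1, 2, -2, 1, 4, 0], r+c [6, 5, 4, 10, 9, 8, 14] are all distinct, so no two queens attack.

(1,5) (2,3) (3,1) (4,6) (5,4) (6,2) (7,7)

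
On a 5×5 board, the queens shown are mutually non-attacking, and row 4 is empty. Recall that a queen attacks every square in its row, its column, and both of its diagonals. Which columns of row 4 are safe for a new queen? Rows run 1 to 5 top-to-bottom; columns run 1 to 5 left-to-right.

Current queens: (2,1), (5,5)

columns 2

(2,1) attacks row 4 at column 1 and diagonals 3.
(5,5) attacks row 4 at column 5 and diagonals 4.
Attacked columns: {1, 3, 4, 5}. Safe: {2}.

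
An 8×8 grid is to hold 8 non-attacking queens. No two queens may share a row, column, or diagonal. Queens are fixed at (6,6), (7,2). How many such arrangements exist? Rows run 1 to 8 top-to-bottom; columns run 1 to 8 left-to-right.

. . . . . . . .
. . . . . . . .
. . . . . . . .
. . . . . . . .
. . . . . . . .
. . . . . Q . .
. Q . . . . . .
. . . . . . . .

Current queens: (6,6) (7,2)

2

Branch on row 1: col 3 → 1; col 4 → 0; col 5 → 1; col 7 → 0.
Sum: 1 + 0 + 1 + 0 = 2.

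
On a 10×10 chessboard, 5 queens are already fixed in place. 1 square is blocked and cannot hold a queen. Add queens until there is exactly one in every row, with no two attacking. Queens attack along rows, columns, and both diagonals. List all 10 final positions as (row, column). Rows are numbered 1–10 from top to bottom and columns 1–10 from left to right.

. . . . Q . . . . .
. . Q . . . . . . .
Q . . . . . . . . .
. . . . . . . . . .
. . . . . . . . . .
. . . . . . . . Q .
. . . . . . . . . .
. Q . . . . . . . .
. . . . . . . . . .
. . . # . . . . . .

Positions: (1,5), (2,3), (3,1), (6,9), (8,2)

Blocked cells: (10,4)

(1,5) (2,3) (3,1) (4,10) (5,7) (6,9) (7,4) (8,2) (9,8) (10,6)

Row 4: attacked by (1,5)→{2,5,8}; (2,3)→{1,3,5}; (3,1)→{1,2}; (6,9)→{7,9}; (8,2)→{2,6}. Safe: 4, 10. Place at column 10.
Row 5: attacked by (1,5)→{1,5,9}; (2,3)→{3,6}; (3,1)→{1,3}; (4,10)→{9,10}; (6,9)→{8,9,10}; (8,2)→{2,5}. Safe: 4, 7. Place at column 7.
Row 7: attacked by (1,5)→{5}; (2,3)→{3,8}; (3,1)→{1,5}; (4,10)→{7,10}; (5,7)→{5,7,9}; (6,9)→{8,9,10}; (8,2)→{1,2,3}. Safe: 4, 6. Place at column 4.
Row 9: attacked by (1,5)→{5}; (2,3)→{3,10}; (3,1)→{1,7}; (4,10)→{5,10}; (5,7)→{3,7}; (6,9)→{6,9}; (7,4)→{2,4,6}; (8,2)→{1,2,3}. Safe: 8. Place at column 8.
Row 10: attacked by (1,5)→{5}; (2,3)→{3}; (3,1)→{1,8}; (4,10)→{4,10}; (5,7)→{2,7}; (6,9)→{5,9}; (7,4)→{1,4,7}; (8,2)→{2,4}; (9,8)→{7,8,9}. Blocked: 4. Safe: 6. Place at column 6.
Columns [5, 3, 1, 10, 7, 9, 4, 2, 8, 6], r−c [-4, -1, 2, -6, -2, -3, 3, 6, 1, 4], r+c [6, 5, 4, 14, 12, 15, 11, 10, 17, 16] are all distinct, so no two queens attack.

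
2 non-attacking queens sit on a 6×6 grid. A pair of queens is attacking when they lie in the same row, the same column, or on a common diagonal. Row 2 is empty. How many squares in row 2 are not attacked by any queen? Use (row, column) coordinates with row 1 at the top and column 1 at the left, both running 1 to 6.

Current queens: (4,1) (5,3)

3

(4,1) attacks row 2 at column 1 and diagonals 3.
(5,3) attacks row 2 at column 3 and diagonals 6.
Attacked columns: {1, 3, 6}. Safe: {2, 4, 5}.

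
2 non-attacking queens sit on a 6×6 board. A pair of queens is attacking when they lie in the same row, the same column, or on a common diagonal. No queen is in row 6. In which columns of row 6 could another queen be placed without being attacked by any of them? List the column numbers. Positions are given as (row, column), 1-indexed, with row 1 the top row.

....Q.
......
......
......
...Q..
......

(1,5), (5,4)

(1,5) attacks row 6 at column 5.
(5,4) attacks row 6 at column 4 and diagonals 3, 5.
Attacked columns: {3, 4, 5}. Safe: {1, 2, 6}.

columns 1, 2, 6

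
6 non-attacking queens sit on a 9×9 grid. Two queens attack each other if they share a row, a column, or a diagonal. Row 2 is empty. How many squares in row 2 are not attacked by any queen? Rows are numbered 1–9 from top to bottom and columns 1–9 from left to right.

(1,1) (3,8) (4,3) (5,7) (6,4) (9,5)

1

(1,1) attacks row 2 at column 1 and diagonals 2.
(3,8) attacks row 2 at column 8 and diagonals 7, 9.
(4,3) attacks row 2 at column 3 and diagonals 1, 5.
(5,7) attacks row 2 at column 7 and diagonals 4.
(6,4) attacks row 2 at column 4 and diagonals 8.
(9,5) attacks row 2 at column 5.
Attacked columns: {1, 2, 3, 4, 5, 7, 8, 9}. Safe: {6}.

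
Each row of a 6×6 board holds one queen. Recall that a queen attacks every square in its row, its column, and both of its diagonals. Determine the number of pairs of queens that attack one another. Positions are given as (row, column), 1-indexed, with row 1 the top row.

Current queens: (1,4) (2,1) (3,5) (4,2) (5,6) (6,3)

All columns are distinct and no two queens satisfy |Δrow| = |Δcol|, so no pair attacks.

0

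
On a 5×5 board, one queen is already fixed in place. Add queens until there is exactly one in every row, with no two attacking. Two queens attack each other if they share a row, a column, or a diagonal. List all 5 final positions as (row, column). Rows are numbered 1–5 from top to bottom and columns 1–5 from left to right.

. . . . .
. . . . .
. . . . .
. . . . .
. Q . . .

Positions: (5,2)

Row 1: attacked by (5,2)→{2}. Safe: 1, 3, 4, 5. Place at column 5.
Row 2: attacked by (1,5)→{4,5}; (5,2)→{2,5}. Safe: 1, 3. Place at column 3.
Row 3: attacked by (1,5)→{3,5}; (2,3)→{2,3,4}; (5,2)→{2,4}. Safe: 1. Place at column 1.
Row 4: attacked by (1,5)→{2,5}; (2,3)→{1,3,5}; (3,1)→{1,2}; (5,2)→{1,2,3}. Safe: 4. Place at column 4.
Columns [5, 3, 1, 4, 2], r−c [-4, -1, 2, 0, 3], r+c [6, 5, 4, 8, 7] are all distinct, so no two queens attack.

(1,5) (2,3) (3,1) (4,4) (5,2)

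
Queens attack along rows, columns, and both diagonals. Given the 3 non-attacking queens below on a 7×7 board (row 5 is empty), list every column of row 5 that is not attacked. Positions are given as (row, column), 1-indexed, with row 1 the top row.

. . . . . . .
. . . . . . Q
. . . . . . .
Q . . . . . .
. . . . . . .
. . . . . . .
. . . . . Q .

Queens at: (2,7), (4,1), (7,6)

(2,7) attacks row 5 at column 7 and diagonals 4.
(4,1) attacks row 5 at column 1 and diagonals 2.
(7,6) attacks row 5 at column 6 and diagonals 4.
Attacked columns: {1, 2, 4, 6, 7}. Safe: {3, 5}.

columns 3, 5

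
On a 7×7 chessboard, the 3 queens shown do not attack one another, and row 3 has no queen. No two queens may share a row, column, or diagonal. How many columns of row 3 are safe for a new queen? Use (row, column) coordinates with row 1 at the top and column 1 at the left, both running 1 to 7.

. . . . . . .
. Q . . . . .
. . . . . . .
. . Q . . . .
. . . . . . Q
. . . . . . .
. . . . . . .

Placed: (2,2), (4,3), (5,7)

1

(2,2) attacks row 3 at column 2 and diagonals 1, 3.
(4,3) attacks row 3 at column 3 and diagonals 2, 4.
(5,7) attacks row 3 at column 7 and diagonals 5.
Attacked columns: {1, 2, 3, 4, 5, 7}. Safe: {6}.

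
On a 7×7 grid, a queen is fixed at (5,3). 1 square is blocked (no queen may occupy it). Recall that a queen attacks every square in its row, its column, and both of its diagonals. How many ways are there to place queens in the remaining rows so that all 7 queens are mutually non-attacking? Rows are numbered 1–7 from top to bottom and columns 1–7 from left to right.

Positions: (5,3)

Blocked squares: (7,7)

5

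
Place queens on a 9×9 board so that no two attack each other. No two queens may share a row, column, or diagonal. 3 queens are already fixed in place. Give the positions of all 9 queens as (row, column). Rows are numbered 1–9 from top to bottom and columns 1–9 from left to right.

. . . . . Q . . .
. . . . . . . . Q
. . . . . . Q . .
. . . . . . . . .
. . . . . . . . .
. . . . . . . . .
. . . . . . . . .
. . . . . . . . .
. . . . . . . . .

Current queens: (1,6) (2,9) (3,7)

(1,6) (2,9) (3,7) (4,4) (5,1) (6,8) (7,2) (8,5) (9,3)

Row 4: attacked by (1,6)→{3,6,9}; (2,9)→{7,9}; (3,7)→{6,7,8}. Safe: 1, 2, 4, 5. Place at column 4.
Row 5: attacked by (1,6)→{2,6}; (2,9)→{6,9}; (3,7)→{5,7,9}; (4,4)→{3,4,5}. Safe: 1, 8. Place at column 1.
Row 6: attacked by (1,6)→{1,6}; (2,9)→{5,9}; (3,7)→{4,7}; (4,4)→{2,4,6}; (5,1)→{1,2}. Safe: 3, 8. Place at column 8.
Row 7: attacked by (1,6)→{6}; (2,9)→{4,9}; (3,7)→{3,7}; (4,4)→{1,4,7}; (5,1)→{1,3}; (6,8)→{7,8,9}. Safe: 2, 5. Place at column 2.
Row 8: attacked by (1,6)→{6}; (2,9)→{3,9}; (3,7)→{2,7}; (4,4)→{4,8}; (5,1)→{1,4}; (6,8)→{6,8}; (7,2)→{1,2,3}. Safe: 5. Place at column 5.
Row 9: attacked by (1,6)→{6}; (2,9)→{2,9}; (3,7)→{1,7}; (4,4)→{4,9}; (5,1)→{1,5}; (6,8)→{5,8}; (7,2)→{2,4}; (8,5)→{4,5,6}. Safe: 3. Place at column 3.
Columns [6, 9, 7, 4, 1, 8, 2, 5, 3], r−c [-5, -7, -4, 0, 4, -2, 5, 3, 6], r+c [7, 11, 10, 8, 6, 14, 9, 13, 12] are all distinct, so no two queens attack.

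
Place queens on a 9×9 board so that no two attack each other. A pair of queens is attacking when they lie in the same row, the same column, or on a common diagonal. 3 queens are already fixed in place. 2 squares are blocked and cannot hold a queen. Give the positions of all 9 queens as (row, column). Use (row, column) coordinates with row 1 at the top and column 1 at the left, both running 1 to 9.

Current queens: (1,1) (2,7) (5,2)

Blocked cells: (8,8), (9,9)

Row 3: attacked by (1,1)→{1,3}; (2,7)→{6,7,8}; (5,2)→{2,4}. Safe: 5, 9. Place at column 5.
Row 4: attacked by (1,1)→{1,4}; (2,7)→{5,7,9}; (3,5)→{4,5,6}; (5,2)→{1,2,3}. Safe: 8. Place at column 8.
Row 6: attacked by (1,1)→{1,6}; (2,7)→{3,7}; (3,5)→{2,5,8}; (4,8)→{6,8}; (5,2)→{1,2,3}. Safe: 4, 9. Place at column 9.
Row 7: attacked by (1,1)→{1,7}; (2,7)→{2,7}; (3,5)→{1,5,9}; (4,8)→{5,8}; (5,2)→{2,4}; (6,9)→{8,9}. Safe: 3, 6. Place at column 3.
Row 8: attacked by (1,1)→{1,8}; (2,7)→{1,7}; (3,5)→{5}; (4,8)→{4,8}; (5,2)→{2,5}; (6,9)→{7,9}; (7,3)→{2,3,4}. Blocked: 8. Safe: 6. Place at column 6.
Row 9: attacked by (1,1)→{1,9}; (2,7)→{7}; (3,5)→{5}; (4,8)→{3,8}; (5,2)→{2,6}; (6,9)→{6,9}; (7,3)→{1,3,5}; (8,6)→{5,6,7}. Blocked: 9. Safe: 4. Place at column 4.
Columns [1, 7, 5, 8, 2, 9, 3, 6, 4], r−c [0, -5, -2, -4, 3, -3, 4, 2, 5], r+c [2, 9, 8, 12, 7, 15, 10, 14, 13] are all distinct, so no two queens attack.

(1,1) (2,7) (3,5) (4,8) (5,2) (6,9) (7,3) (8,6) (9,4)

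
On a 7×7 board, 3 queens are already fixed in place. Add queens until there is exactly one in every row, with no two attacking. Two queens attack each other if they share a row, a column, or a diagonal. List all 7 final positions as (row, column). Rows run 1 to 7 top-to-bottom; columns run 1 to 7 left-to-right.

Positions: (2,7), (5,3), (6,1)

Row 1: attacked by (2,7)→{6,7}; (5,3)→{3,7}; (6,1)→{1,6}. Safe: 2, 4, 5. Place at column 5.
Row 3: attacked by (1,5)→{3,5,7}; (2,7)→{6,7}; (5,3)→{1,3,5}; (6,1)→{1,4}. Safe: 2. Place at column 2.
Row 4: attacked by (1,5)→{2,5}; (2,7)→{5,7}; (3,2)→{1,2,3}; (5,3)→{2,3,4}; (6,1)→{1,3}. Safe: 6. Place at column 6.
Row 7: attacked by (1,5)→{5}; (2,7)→{2,7}; (3,2)→{2,6}; (4,6)→{3,6}; (5,3)→{1,3,5}; (6,1)→{1,2}. Safe: 4. Place at column 4.
Columns [5, 7, 2, 6, 3, 1, 4], r−c [-4, -5, 1, -2, 2, 5, 3], r+c [6, 9, 5, 10, 8, 7, 11] are all distinct, so no two queens attack.

(1,5) (2,7) (3,2) (4,6) (5,3) (6,1) (7,4)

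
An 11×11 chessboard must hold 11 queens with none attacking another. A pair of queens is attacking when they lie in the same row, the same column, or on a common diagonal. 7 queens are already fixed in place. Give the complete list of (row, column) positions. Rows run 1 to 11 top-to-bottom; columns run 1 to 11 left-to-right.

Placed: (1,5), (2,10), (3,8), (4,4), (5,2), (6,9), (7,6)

Row 8: attacked by (1,5)→{5}; (2,10)→{4,10}; (3,8)→{3,8}; (4,4)→{4,8}; (5,2)→{2,5}; (6,9)→{7,9,11}; (7,6)→{5,6,7}. Safe: 1. Place at column 1.
Row 9: attacked by (1,5)→{5}; (2,10)→{3,10}; (3,8)→{2,8}; (4,4)→{4,9}; (5,2)→{2,6}; (6,9)→{6,9}; (7,6)→{4,6,8}; (8,1)→{1,2}. Safe: 7, 11. Place at column 7.
Row 10: attacked by (1,5)→{5}; (2,10)→{2,10}; (3,8)→{1,8}; (4,4)→{4,10}; (5,2)→{2,7}; (6,9)→{5,9}; (7,6)→{3,6,9}; (8,1)→{1,3}; (9,7)→{6,7,8}. Safe: 11. Place at column 11.
Row 11: attacked by (1,5)→{5}; (2,10)→{1,10}; (3,8)→{8}; (4,4)→{4,11}; (5,2)→{2,8}; (6,9)→{4,9}; (7,6)→{2,6,10}; (8,1)→{1,4}; (9,7)→{5,7,9}; (10,11)→{10,11}. Safe: 3. Place at column 3.
Columns [5, 10, 8, 4, 2, 9, 6, 1, 7, 11, 3], r−c [-4, -8, -5, 0, 3, -3, 1, 7, 2, -1, 8], r+c [6, 12, 11, 8, 7, 15, 13, 9, 16, 21, 14] are all distinct, so no two queens attack.

(1,5) (2,10) (3,8) (4,4) (5,2) (6,9) (7,6) (8,1) (9,7) (10,11) (11,3)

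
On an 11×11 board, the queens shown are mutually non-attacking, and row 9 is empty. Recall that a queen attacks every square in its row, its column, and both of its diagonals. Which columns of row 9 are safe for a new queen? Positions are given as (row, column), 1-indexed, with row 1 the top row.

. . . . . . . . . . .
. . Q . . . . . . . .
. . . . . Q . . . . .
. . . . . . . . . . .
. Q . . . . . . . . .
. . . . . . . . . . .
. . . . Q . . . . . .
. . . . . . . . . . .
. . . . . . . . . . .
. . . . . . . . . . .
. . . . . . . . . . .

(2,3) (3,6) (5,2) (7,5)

columns 1, 4, 8, 9, 11

(2,3) attacks row 9 at column 3 and diagonals 10.
(3,6) attacks row 9 at column 6.
(5,2) attacks row 9 at column 2 and diagonals 6.
(7,5) attacks row 9 at column 5 and diagonals 3, 7.
Attacked columns: {2, 3, 5, 6, 7, 10}. Safe: {1, 4, 8, 9, 11}.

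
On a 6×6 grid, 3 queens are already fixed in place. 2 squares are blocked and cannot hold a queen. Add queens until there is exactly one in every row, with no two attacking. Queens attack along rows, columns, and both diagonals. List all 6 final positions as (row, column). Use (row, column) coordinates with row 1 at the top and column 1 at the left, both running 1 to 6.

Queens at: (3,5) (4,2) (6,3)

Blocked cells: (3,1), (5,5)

(1,4) (2,1) (3,5) (4,2) (5,6) (6,3)

Row 1: attacked by (3,5)→{3,5}; (4,2)→{2,5}; (6,3)→{3}. Safe: 1, 4, 6. Place at column 4.
Row 2: attacked by (1,4)→{3,4,5}; (3,5)→{4,5,6}; (4,2)→{2,4}; (6,3)→{3}. Safe: 1. Place at column 1.
Row 5: attacked by (1,4)→{4}; (2,1)→{1,4}; (3,5)→{3,5}; (4,2)→{1,2,3}; (6,3)→{2,3,4}. Blocked: 5. Safe: 6. Place at column 6.
Columns [4, 1, 5, 2, 6, 3], r−c [-3, 1, -2, 2, -1, 3], r+c [5, 3, 8, 6, 11, 9] are all distinct, so no two queens attack.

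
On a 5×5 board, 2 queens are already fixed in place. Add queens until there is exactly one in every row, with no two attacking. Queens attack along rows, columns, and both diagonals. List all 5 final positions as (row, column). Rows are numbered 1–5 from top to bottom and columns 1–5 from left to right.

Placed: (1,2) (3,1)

(1,2) (2,4) (3,1) (4,3) (5,5)

Row 2: attacked by (1,2)→{1,2,3}; (3,1)→{1,2}. Safe: 4, 5. Place at column 4.
Row 4: attacked by (1,2)→{2,5}; (2,4)→{2,4}; (3,1)→{1,2}. Safe: 3. Place at column 3.
Row 5: attacked by (1,2)→{2}; (2,4)→{1,4}; (3,1)→{1,3}; (4,3)→{2,3,4}. Safe: 5. Place at column 5.
Columns [2, 4, 1, 3, 5], r−c [-1, -2, 2, 1, 0], r+c [3, 6, 4, 7, 10] are all distinct, so no two queens attack.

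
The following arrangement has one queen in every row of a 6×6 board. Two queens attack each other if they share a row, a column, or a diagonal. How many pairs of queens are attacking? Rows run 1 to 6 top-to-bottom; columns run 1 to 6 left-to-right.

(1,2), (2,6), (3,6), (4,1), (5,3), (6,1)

3

Same column: (2,6)–(3,6) (column 6); (4,1)–(6,1) (column 1).
Same diagonal: (2,6)–(5,3) (|2−5| = |6−3| = 3).
Total attacking pairs: 3.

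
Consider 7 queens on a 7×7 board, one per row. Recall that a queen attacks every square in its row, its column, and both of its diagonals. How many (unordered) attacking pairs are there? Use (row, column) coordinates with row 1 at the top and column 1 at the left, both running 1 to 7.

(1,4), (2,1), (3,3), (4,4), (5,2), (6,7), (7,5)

2

Same column: (1,4)–(4,4) (column 4).
Same diagonal: (3,3)–(4,4) (|3−4| = |3−4| = 1).
Total attacking pairs: 2.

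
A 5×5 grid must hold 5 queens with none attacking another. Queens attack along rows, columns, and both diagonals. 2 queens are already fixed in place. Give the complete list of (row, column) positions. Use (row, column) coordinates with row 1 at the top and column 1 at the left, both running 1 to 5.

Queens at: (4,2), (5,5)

Row 1: attacked by (4,2)→{2,5}; (5,5)→{1,5}. Safe: 3, 4. Place at column 3.
Row 2: attacked by (1,3)→{2,3,4}; (4,2)→{2,4}; (5,5)→{2,5}. Safe: 1. Place at column 1.
Row 3: attacked by (1,3)→{1,3,5}; (2,1)→{1,2}; (4,2)→{1,2,3}; (5,5)→{3,5}. Safe: 4. Place at column 4.
Columns [3, 1, 4, 2, 5], r−c [-2, 1, -1, 2, 0], r+c [4, 3, 7, 6, 10] are all distinct, so no two queens attack.

(1,3) (2,1) (3,4) (4,2) (5,5)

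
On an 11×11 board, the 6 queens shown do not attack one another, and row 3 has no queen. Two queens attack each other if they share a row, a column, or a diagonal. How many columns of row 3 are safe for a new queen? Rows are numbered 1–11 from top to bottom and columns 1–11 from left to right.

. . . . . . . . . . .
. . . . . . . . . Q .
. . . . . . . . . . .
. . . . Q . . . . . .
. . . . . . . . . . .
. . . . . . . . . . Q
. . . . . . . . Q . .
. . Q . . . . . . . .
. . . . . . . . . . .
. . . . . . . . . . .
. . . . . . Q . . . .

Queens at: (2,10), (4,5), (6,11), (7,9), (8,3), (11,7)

(2,10) attacks row 3 at column 10 and diagonals 9, 11.
(4,5) attacks row 3 at column 5 and diagonals 4, 6.
(6,11) attacks row 3 at column 11 and diagonals 8.
(7,9) attacks row 3 at column 9 and diagonals 5.
(8,3) attacks row 3 at column 3 and diagonals 8.
(11,7) attacks row 3 at column 7.
Attacked columns: {3, 4, 5, 6, 7, 8, 9, 10, 11}. Safe: {1, 2}.

2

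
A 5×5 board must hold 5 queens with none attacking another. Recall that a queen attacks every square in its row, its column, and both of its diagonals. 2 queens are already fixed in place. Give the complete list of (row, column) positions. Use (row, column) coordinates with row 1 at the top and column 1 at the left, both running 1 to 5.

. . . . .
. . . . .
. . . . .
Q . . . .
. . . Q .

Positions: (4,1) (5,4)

(1,2) (2,5) (3,3) (4,1) (5,4)

Row 1: attacked by (4,1)→{1,4}; (5,4)→{4}. Safe: 2, 3, 5. Place at column 2.
Row 2: attacked by (1,2)→{1,2,3}; (4,1)→{1,3}; (5,4)→{1,4}. Safe: 5. Place at column 5.
Row 3: attacked by (1,2)→{2,4}; (2,5)→{4,5}; (4,1)→{1,2}; (5,4)→{2,4}. Safe: 3. Place at column 3.
Columns [2, 5, 3, 1, 4], r−c [-1, -3, 0, 3, 1], r+c [3, 7, 6, 5, 9] are all distinct, so no two queens attack.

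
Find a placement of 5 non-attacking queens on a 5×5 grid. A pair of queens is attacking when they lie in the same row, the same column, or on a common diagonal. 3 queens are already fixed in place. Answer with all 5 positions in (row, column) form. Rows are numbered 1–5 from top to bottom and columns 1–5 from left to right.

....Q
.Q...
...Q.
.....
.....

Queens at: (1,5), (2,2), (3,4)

Row 4: attacked by (1,5)→{2,5}; (2,2)→{2,4}; (3,4)→{3,4,5}. Safe: 1. Place at column 1.
Row 5: attacked by (1,5)→{1,5}; (2,2)→{2,5}; (3,4)→{2,4}; (4,1)→{1,2}. Safe: 3. Place at column 3.
Columns [5, 2, 4, 1, 3], r−c [-4, 0, -1, 3, 2], r+c [6, 4, 7, 5, 8] are all distinct, so no two queens attack.

(1,5) (2,2) (3,4) (4,1) (5,3)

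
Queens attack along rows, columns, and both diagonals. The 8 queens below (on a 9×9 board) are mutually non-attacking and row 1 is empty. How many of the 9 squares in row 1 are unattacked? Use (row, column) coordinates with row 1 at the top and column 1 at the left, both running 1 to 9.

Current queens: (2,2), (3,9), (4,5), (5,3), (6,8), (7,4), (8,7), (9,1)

(2,2) attacks row 1 at column 2 and diagonals 1, 3.
(3,9) attacks row 1 at column 9 and diagonals 7.
(4,5) attacks row 1 at column 5 and diagonals 2, 8.
(5,3) attacks row 1 at column 3 and diagonals 7.
(6,8) attacks row 1 at column 8 and diagonals 3.
(7,4) attacks row 1 at column 4.
(8,7) attacks row 1 at column 7.
(9,1) attacks row 1 at column 1 and diagonals 9.
Attacked columns: {1, 2, 3, 4, 5, 7, 8, 9}. Safe: {6}.

1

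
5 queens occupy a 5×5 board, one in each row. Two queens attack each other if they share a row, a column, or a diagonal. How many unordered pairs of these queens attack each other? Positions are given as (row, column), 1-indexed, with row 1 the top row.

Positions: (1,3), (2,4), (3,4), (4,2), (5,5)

Same column: (2,4)–(3,4) (column 4).
Same diagonal: (1,3)–(2,4) (|1−2| = |3−4| = 1); (2,4)–(4,2) (|2−4| = |4−2| = 2).
Total attacking pairs: 3.

3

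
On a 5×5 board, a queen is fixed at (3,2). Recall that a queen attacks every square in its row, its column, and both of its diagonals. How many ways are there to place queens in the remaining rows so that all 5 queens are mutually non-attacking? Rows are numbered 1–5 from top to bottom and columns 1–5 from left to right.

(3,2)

Branch on row 1: col 1 → 1; col 3 → 1; col 5 → 0.
Sum: 1 + 1 + 0 = 2.

2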